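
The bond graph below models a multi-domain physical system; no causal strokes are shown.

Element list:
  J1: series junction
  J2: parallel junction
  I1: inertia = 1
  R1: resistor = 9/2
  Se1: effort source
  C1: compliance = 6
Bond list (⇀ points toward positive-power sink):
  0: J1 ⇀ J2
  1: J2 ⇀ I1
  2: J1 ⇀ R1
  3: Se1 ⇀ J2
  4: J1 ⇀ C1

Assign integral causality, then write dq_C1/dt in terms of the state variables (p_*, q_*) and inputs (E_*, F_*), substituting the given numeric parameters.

bond 3 →J2  (source Se1 imposes e)
bond 0 →J1  (J2 effort already set via bond 3)
bond 1 →I1  (J2 effort already set via bond 3)
bond 4 →J1  (C1 integral (e out))
bond 2 →R1  (J1 needs exactly one f-in)

dq_C1/dt = -2*E_Se1/9 - q_C1/27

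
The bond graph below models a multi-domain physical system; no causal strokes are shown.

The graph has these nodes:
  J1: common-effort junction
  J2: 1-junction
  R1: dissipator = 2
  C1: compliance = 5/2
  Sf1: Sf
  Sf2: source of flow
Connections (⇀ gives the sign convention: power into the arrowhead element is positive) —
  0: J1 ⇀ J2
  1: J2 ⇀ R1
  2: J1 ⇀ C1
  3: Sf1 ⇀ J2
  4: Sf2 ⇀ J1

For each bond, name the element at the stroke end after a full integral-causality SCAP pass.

b0 stroke at J2
b1 stroke at J2
b2 stroke at J1
b3 stroke at Sf1
b4 stroke at Sf2

b3 stroke→Sf1  (Sf1 (Sf) sets flow on bond)
b4 stroke→Sf2  (Sf2: flow source, stroke at near end)
b0 stroke→J2  (J2 flow already set via bond 3)
b1 stroke→J2  (J2 flow already set via bond 3)
b2 stroke→J1  (J1 needs exactly one e-in)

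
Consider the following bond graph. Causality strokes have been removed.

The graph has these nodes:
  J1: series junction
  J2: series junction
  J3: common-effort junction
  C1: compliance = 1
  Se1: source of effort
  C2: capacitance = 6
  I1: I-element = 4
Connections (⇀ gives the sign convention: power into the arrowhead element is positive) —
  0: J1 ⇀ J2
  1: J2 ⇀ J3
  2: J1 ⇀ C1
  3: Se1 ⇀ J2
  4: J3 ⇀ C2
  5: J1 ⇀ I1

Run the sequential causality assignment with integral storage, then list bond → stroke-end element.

b0 →J1
b1 →J2
b2 →J1
b3 →J2
b4 →J3
b5 →I1

bond 3 →J2  (source Se1 imposes e)
bond 2 →J1  (C1 outputs effort q/C1)
bond 4 →J3  (prefer integral on C2)
bond 1 →J2  (common-e at J3 fixed by 4)
bond 0 →J1  (only one flow-in slot at J2)
bond 5 →I1  (closing 1-jn rule on J1)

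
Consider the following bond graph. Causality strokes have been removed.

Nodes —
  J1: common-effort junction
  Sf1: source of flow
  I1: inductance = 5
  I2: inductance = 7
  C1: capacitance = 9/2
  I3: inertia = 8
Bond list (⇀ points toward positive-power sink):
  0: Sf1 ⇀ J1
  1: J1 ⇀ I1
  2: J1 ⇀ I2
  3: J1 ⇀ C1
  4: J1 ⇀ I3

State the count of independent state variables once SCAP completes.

4  (C1, I1, I2, I3 all integral)

b0 |Sf1  (Sf1 (Sf) sets flow on bond)
b1 |I1  (prefer integral on I1)
b2 |I2  (I2: I, integral causality)
b3 |J1  (C1: C, integral causality)
b4 |I3  (J1: bond 3 brought effort, rest push out)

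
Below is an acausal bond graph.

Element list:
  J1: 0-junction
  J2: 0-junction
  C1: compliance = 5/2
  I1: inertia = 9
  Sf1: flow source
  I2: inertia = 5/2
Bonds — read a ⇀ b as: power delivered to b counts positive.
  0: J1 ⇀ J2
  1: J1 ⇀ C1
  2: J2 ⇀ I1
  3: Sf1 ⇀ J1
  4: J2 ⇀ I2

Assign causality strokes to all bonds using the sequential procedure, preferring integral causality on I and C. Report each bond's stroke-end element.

b3 stroke at Sf1  (source Sf1 imposes f)
b1 stroke at J1  (C1 outputs effort q/C1)
b0 stroke at J2  (J1: bond 1 brought effort, rest push out)
b2 stroke at I1  (J2: bond 0 brought effort, rest push out)
b4 stroke at I2  (common-e at J2 fixed by 0)

#0 stroke→J2
#1 stroke→J1
#2 stroke→I1
#3 stroke→Sf1
#4 stroke→I2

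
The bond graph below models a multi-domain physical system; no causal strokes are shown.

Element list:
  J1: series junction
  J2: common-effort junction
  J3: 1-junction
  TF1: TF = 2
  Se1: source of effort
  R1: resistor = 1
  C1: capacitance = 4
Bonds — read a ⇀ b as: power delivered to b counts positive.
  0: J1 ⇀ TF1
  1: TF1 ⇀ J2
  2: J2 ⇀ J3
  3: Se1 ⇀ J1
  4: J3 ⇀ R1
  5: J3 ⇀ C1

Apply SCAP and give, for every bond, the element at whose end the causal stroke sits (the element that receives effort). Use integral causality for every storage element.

bond 3 →J1  (Se1: effort source, stroke at far end)
bond 0 →TF1  (only one flow-in slot at J1)
bond 1 →J2  (TF TF1: opposite of bond 0)
bond 2 →J3  (0-jn J2 has e-setter on 1)
bond 5 →J3  (prefer integral on C1)
bond 4 →R1  (closing 1-jn rule on J3)

β0 stroke→TF1
β1 stroke→J2
β2 stroke→J3
β3 stroke→J1
β4 stroke→R1
β5 stroke→J3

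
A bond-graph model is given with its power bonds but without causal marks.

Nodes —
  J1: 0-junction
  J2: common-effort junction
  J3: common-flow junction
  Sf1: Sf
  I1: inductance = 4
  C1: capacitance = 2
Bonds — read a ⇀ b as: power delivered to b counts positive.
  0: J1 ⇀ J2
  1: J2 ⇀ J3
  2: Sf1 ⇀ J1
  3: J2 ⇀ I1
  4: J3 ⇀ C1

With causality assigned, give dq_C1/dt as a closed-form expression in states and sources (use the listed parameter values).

β2 stroke→Sf1  (source Sf1 imposes f)
β0 stroke→J1  (J1: last free bond brings effort in)
β3 stroke→I1  (prefer integral on I1)
β1 stroke→J2  (only one effort-in slot at J2)
β4 stroke→J3  (J3 flow already set via bond 1)

dq_C1/dt = F_Sf1 - p_I1/4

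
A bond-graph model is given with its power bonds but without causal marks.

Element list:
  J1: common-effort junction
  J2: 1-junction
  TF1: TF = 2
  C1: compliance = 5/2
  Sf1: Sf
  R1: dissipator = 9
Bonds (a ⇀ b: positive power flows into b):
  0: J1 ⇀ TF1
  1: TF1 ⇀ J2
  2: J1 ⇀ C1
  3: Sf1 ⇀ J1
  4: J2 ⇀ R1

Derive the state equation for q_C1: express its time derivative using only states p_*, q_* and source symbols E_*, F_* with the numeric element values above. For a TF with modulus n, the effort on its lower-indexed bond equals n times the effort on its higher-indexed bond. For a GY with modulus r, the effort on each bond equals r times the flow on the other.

b3 stroke→Sf1  (Sf1 fixes flow; stroke at Sf1)
b2 stroke→J1  (C1: C, integral causality)
b0 stroke→TF1  (common-e at J1 fixed by 2)
b1 stroke→J2  (TF1 one-in-one-out from 0)
b4 stroke→R1  (J2: last free bond brings flow in)

dq_C1/dt = F_Sf1 - q_C1/90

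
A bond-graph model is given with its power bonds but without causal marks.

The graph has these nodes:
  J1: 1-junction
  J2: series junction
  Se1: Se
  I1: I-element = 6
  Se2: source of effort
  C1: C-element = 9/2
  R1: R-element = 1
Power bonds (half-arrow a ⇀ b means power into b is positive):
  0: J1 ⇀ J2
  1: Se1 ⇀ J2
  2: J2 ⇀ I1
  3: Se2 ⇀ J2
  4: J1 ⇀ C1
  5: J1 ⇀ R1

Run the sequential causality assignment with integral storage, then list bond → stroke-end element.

#0 |J2
#1 |J2
#2 |I1
#3 |J2
#4 |J1
#5 |J1

β1 stroke at J2  (Se1: effort source, stroke at far end)
β3 stroke at J2  (Se2 (Se) sets effort on bond)
β2 stroke at I1  (I1: I, integral causality)
β0 stroke at J2  (J2: bond 2 brought flow, rest push out)
β4 stroke at J1  (common-f at J1 fixed by 0)
β5 stroke at J1  (1-jn J1 has f-setter on 0)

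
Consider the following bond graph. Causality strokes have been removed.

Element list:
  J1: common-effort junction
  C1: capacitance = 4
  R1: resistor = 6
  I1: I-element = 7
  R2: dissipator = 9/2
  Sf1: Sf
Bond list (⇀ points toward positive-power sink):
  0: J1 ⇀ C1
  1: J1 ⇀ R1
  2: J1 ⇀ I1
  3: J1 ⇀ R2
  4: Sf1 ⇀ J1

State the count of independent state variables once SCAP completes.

2  (C1, I1 all integral)

bond 4 |Sf1  (source Sf1 imposes f)
bond 0 |J1  (C1: C, integral causality)
bond 1 |R1  (J1: bond 0 brought effort, rest push out)
bond 2 |I1  (common-e at J1 fixed by 0)
bond 3 |R2  (J1: bond 0 brought effort, rest push out)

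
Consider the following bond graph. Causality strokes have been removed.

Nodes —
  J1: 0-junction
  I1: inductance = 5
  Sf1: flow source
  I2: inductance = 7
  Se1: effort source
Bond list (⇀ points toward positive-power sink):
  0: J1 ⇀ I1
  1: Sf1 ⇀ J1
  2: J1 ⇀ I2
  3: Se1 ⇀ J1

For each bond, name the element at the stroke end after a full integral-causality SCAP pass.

b0 →I1
b1 →Sf1
b2 →I2
b3 →J1

bond 1 |Sf1  (source Sf1 imposes f)
bond 3 |J1  (source Se1 imposes e)
bond 0 |I1  (J1 effort already set via bond 3)
bond 2 |I2  (0-jn J1 has e-setter on 3)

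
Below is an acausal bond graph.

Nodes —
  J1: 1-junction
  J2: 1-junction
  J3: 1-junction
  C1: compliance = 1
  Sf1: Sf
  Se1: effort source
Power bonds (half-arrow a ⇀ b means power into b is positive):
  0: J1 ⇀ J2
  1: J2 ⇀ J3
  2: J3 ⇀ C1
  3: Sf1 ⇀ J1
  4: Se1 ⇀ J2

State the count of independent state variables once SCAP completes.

1  (C1 all integral)

b3 |Sf1  (source Sf1 imposes f)
b4 |J2  (Se1: effort source, stroke at far end)
b0 |J1  (J1: bond 3 brought flow, rest push out)
b1 |J2  (J2 flow already set via bond 0)
b2 |J3  (J3 flow already set via bond 1)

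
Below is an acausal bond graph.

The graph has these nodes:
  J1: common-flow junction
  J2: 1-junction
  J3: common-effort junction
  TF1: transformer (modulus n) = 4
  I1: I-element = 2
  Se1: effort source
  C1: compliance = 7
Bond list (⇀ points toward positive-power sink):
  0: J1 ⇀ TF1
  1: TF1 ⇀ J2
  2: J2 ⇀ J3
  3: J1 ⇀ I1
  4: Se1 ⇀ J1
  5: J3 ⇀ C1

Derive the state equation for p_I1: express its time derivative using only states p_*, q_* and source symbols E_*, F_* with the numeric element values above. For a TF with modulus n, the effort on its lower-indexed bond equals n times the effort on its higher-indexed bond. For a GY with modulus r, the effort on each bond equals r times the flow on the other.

β4 stroke→J1  (Se1 fixes effort; stroke away)
β3 stroke→I1  (I1 integral (f out))
β0 stroke→J1  (J1 flow already set via bond 3)
β1 stroke→TF1  (through TF1, causality passes straight; one stroke at TF1)
β2 stroke→J2  (J2 flow already set via bond 1)
β5 stroke→J3  (J3 needs exactly one e-in)

dp_I1/dt = E_Se1 - 4*q_C1/7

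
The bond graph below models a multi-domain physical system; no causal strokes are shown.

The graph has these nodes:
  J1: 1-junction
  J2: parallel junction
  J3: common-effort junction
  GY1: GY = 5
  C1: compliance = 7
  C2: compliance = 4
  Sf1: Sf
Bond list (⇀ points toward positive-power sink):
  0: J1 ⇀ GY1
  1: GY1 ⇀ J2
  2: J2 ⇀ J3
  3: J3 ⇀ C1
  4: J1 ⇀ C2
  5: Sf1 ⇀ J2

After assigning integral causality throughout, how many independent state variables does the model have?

2  (C1, C2 all integral)

b5 →Sf1  (Sf1 (Sf) sets flow on bond)
b3 →J3  (C1 outputs effort q/C1)
b2 →J2  (J3 effort already set via bond 3)
b1 →GY1  (J2 effort already set via bond 2)
b0 →GY1  (through GY1, causality inverts; strokes same side of GY1)
b4 →J1  (1-jn J1 has f-setter on 0)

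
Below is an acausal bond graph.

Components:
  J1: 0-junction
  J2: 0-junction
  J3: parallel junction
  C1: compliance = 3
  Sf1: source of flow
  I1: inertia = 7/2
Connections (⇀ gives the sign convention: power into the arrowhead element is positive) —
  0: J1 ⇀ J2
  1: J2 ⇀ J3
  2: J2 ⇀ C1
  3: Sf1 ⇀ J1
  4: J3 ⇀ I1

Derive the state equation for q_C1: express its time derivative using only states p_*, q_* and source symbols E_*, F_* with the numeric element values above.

dq_C1/dt = F_Sf1 - 2*p_I1/7

bond 3 →Sf1  (Sf1: flow source, stroke at near end)
bond 0 →J1  (closing 0-jn rule on J1)
bond 2 →J2  (C1: C, integral causality)
bond 1 →J3  (0-jn J2 has e-setter on 2)
bond 4 →I1  (J3 effort already set via bond 1)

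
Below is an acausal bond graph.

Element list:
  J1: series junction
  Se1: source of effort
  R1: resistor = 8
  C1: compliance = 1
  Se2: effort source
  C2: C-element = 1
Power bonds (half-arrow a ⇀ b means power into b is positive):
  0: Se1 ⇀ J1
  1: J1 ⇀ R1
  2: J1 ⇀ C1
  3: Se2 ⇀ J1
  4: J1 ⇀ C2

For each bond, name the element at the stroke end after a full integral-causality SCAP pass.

bond 0 stroke at J1  (source Se1 imposes e)
bond 3 stroke at J1  (Se2 (Se) sets effort on bond)
bond 2 stroke at J1  (C1 outputs effort q/C1)
bond 4 stroke at J1  (C2: C, integral causality)
bond 1 stroke at R1  (closing 1-jn rule on J1)

β0 →J1
β1 →R1
β2 →J1
β3 →J1
β4 →J1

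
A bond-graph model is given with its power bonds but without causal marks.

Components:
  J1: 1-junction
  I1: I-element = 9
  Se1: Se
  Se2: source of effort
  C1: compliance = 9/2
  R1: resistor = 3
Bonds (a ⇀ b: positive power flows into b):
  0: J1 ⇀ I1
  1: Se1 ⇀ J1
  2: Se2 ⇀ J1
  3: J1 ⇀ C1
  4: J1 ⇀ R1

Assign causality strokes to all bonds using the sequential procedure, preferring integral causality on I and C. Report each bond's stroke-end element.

β1 stroke at J1  (Se1: effort source, stroke at far end)
β2 stroke at J1  (Se2 (Se) sets effort on bond)
β0 stroke at I1  (I1 integral (f out))
β3 stroke at J1  (J1 flow already set via bond 0)
β4 stroke at J1  (J1 flow already set via bond 0)

#0 stroke at I1
#1 stroke at J1
#2 stroke at J1
#3 stroke at J1
#4 stroke at J1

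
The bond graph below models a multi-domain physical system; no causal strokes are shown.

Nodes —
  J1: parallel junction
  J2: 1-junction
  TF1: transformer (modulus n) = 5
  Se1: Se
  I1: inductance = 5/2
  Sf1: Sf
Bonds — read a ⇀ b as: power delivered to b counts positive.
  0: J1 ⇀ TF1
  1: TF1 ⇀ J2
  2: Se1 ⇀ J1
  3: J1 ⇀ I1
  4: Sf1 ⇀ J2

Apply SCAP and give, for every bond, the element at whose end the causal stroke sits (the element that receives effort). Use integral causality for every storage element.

b0 →TF1
b1 →J2
b2 →J1
b3 →I1
b4 →Sf1

b2 stroke at J1  (source Se1 imposes e)
b4 stroke at Sf1  (source Sf1 imposes f)
b0 stroke at TF1  (0-jn J1 has e-setter on 2)
b3 stroke at I1  (J1: bond 2 brought effort, rest push out)
b1 stroke at J2  (1-jn J2 has f-setter on 4)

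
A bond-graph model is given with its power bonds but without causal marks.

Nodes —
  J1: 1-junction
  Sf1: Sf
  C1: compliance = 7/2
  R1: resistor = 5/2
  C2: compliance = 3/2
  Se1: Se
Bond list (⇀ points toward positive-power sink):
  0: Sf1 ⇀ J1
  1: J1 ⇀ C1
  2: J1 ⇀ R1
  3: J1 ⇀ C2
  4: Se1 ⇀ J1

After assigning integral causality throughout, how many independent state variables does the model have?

bond 0 stroke→Sf1  (source Sf1 imposes f)
bond 4 stroke→J1  (Se1: effort source, stroke at far end)
bond 1 stroke→J1  (common-f at J1 fixed by 0)
bond 2 stroke→J1  (J1 flow already set via bond 0)
bond 3 stroke→J1  (1-jn J1 has f-setter on 0)

2  (C1, C2 all integral)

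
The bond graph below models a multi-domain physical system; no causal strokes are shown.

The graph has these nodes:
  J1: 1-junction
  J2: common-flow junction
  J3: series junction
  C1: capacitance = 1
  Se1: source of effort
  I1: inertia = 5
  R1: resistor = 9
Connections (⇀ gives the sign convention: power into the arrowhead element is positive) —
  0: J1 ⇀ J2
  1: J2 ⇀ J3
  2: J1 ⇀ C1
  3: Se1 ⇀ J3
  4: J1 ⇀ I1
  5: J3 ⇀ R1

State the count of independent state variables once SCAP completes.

2  (C1, I1 all integral)

β3 stroke→J3  (source Se1 imposes e)
β2 stroke→J1  (prefer integral on C1)
β4 stroke→I1  (I1 integral (f out))
β0 stroke→J1  (J1: bond 4 brought flow, rest push out)
β1 stroke→J2  (1-jn J2 has f-setter on 0)
β5 stroke→J3  (common-f at J3 fixed by 1)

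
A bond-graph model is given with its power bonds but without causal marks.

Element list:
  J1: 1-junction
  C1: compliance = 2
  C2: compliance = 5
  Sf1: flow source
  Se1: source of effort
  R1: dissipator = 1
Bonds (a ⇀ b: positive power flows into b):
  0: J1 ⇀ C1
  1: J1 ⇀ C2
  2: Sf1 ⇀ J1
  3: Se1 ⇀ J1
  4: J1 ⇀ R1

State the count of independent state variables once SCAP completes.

2  (C1, C2 all integral)

β2 |Sf1  (Sf1 fixes flow; stroke at Sf1)
β3 |J1  (Se1 (Se) sets effort on bond)
β0 |J1  (common-f at J1 fixed by 2)
β1 |J1  (1-jn J1 has f-setter on 2)
β4 |J1  (J1 flow already set via bond 2)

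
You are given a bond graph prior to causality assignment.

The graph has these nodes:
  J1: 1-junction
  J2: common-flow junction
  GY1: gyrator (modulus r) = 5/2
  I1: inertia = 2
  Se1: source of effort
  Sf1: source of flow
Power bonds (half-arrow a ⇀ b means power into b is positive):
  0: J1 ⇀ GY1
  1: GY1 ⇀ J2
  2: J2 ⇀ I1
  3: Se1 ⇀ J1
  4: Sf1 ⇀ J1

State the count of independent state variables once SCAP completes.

b3 |J1  (source Se1 imposes e)
b4 |Sf1  (source Sf1 imposes f)
b0 |J1  (common-f at J1 fixed by 4)
b1 |J2  (GY1: gyrator matches bond 0)
b2 |I1  (J2: last free bond brings flow in)

1  (I1 all integral)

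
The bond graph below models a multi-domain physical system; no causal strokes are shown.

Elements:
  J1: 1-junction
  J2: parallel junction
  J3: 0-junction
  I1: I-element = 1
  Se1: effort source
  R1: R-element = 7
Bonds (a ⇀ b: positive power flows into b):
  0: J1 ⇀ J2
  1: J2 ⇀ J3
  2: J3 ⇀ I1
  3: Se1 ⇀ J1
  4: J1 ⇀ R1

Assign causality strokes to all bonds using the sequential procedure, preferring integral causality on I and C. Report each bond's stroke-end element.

b3 stroke→J1  (source Se1 imposes e)
b2 stroke→I1  (I1: I, integral causality)
b1 stroke→J3  (closing 0-jn rule on J3)
b0 stroke→J2  (J2: last free bond brings effort in)
b4 stroke→J1  (J1: bond 0 brought flow, rest push out)

b0 |J2
b1 |J3
b2 |I1
b3 |J1
b4 |J1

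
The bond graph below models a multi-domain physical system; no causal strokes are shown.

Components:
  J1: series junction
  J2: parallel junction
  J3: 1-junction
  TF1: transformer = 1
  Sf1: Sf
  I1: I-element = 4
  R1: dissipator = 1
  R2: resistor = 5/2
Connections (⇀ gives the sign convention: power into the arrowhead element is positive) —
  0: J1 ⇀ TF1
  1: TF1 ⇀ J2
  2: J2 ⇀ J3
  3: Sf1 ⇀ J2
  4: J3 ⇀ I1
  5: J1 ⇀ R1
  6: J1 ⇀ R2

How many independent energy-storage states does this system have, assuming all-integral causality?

b3 →Sf1  (Sf1: flow source, stroke at near end)
b4 →I1  (I1 outputs flow p/I1)
b2 →J3  (1-jn J3 has f-setter on 4)
b1 →J2  (J2 needs exactly one e-in)
b0 →TF1  (TF1 one-in-one-out from 1)
b5 →J1  (J1 flow already set via bond 0)
b6 →J1  (common-f at J1 fixed by 0)

1  (I1 all integral)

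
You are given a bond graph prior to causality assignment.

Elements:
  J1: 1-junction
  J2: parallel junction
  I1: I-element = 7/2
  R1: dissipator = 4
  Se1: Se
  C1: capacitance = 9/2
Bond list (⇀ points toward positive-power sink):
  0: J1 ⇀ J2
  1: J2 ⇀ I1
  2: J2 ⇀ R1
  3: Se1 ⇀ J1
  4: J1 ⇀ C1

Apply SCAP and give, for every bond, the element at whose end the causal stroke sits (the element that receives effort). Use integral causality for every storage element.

bond 0 |J2
bond 1 |I1
bond 2 |R1
bond 3 |J1
bond 4 |J1

#3 stroke→J1  (Se1: effort source, stroke at far end)
#1 stroke→I1  (I1 outputs flow p/I1)
#4 stroke→J1  (C1 outputs effort q/C1)
#0 stroke→J2  (closing 1-jn rule on J1)
#2 stroke→R1  (J2: bond 0 brought effort, rest push out)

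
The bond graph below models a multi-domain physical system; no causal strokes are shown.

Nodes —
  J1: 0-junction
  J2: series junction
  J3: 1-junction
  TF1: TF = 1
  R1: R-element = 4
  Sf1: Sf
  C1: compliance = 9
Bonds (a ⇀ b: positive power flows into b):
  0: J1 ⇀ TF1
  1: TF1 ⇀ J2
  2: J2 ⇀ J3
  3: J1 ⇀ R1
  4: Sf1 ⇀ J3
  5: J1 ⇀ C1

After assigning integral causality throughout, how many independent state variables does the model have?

β4 |Sf1  (Sf1: flow source, stroke at near end)
β2 |J3  (common-f at J3 fixed by 4)
β1 |J2  (J2 flow already set via bond 2)
β0 |TF1  (through TF1, causality passes straight; one stroke at TF1)
β5 |J1  (C1: C, integral causality)
β3 |R1  (common-e at J1 fixed by 5)

1  (C1 all integral)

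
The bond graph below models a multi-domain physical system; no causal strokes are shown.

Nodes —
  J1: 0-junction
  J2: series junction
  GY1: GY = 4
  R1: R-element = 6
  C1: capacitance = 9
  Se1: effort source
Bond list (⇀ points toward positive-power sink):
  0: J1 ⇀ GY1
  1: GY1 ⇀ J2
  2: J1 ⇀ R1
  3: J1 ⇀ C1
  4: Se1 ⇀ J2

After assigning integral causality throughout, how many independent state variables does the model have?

1  (C1 all integral)

#4 stroke→J2  (Se1: effort source, stroke at far end)
#1 stroke→GY1  (closing 1-jn rule on J2)
#0 stroke→GY1  (through GY1, causality inverts; strokes same side of GY1)
#3 stroke→J1  (C1 integral (e out))
#2 stroke→R1  (0-jn J1 has e-setter on 3)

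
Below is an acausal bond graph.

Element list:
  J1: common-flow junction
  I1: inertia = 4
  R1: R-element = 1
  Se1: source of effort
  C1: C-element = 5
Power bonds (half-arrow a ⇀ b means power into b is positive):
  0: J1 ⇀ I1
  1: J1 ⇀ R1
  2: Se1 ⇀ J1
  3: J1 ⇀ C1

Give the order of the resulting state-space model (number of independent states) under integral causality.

β2 |J1  (Se1: effort source, stroke at far end)
β0 |I1  (I1 integral (f out))
β1 |J1  (J1 flow already set via bond 0)
β3 |J1  (1-jn J1 has f-setter on 0)

2  (C1, I1 all integral)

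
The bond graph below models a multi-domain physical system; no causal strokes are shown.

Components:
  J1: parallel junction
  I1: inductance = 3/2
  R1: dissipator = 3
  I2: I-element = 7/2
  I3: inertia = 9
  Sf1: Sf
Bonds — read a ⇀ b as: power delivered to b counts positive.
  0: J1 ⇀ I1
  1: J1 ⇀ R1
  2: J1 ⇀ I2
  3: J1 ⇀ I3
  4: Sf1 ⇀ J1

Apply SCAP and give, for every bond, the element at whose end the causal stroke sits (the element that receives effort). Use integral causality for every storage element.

b0 stroke→I1
b1 stroke→J1
b2 stroke→I2
b3 stroke→I3
b4 stroke→Sf1

bond 4 |Sf1  (source Sf1 imposes f)
bond 0 |I1  (prefer integral on I1)
bond 2 |I2  (prefer integral on I2)
bond 3 |I3  (I3: I, integral causality)
bond 1 |J1  (J1: last free bond brings effort in)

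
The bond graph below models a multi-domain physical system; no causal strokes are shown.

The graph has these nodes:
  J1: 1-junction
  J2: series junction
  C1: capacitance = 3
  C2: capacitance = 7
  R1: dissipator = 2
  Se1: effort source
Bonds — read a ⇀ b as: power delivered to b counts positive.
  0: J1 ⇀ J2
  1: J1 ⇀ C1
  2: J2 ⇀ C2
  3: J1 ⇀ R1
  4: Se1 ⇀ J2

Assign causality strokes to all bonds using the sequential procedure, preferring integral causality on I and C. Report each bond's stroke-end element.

bond 4 stroke→J2  (Se1 (Se) sets effort on bond)
bond 1 stroke→J1  (C1 outputs effort q/C1)
bond 2 stroke→J2  (C2 outputs effort q/C2)
bond 0 stroke→J1  (J2: last free bond brings flow in)
bond 3 stroke→R1  (closing 1-jn rule on J1)

β0 →J1
β1 →J1
β2 →J2
β3 →R1
β4 →J2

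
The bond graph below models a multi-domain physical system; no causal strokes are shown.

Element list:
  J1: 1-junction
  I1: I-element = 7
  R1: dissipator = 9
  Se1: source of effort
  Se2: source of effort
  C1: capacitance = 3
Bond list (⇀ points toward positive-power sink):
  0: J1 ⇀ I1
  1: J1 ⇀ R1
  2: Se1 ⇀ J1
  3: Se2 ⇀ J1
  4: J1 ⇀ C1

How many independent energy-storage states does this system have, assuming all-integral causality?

bond 2 →J1  (Se1 fixes effort; stroke away)
bond 3 →J1  (Se2 (Se) sets effort on bond)
bond 0 →I1  (I1 outputs flow p/I1)
bond 1 →J1  (common-f at J1 fixed by 0)
bond 4 →J1  (J1 flow already set via bond 0)

2  (C1, I1 all integral)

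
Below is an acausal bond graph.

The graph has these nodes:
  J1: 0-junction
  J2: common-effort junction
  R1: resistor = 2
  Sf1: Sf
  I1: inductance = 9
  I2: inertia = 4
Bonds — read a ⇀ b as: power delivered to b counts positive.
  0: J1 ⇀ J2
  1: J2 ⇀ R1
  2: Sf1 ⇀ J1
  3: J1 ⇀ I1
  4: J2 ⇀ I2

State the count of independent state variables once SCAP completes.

#2 stroke→Sf1  (Sf1: flow source, stroke at near end)
#3 stroke→I1  (I1: I, integral causality)
#0 stroke→J1  (only one effort-in slot at J1)
#4 stroke→I2  (I2 outputs flow p/I2)
#1 stroke→J2  (J2: last free bond brings effort in)

2  (I1, I2 all integral)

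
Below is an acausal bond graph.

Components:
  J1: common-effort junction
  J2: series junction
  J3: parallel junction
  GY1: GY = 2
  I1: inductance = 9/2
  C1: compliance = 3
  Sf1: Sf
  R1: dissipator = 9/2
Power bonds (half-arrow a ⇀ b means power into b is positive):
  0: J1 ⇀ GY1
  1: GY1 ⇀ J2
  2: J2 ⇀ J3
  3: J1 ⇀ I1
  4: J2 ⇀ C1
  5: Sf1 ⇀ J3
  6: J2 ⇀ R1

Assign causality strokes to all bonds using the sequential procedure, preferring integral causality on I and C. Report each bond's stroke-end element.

b5 |Sf1  (Sf1: flow source, stroke at near end)
b2 |J3  (closing 0-jn rule on J3)
b1 |J2  (1-jn J2 has f-setter on 2)
b4 |J2  (J2: bond 2 brought flow, rest push out)
b6 |J2  (J2: bond 2 brought flow, rest push out)
b0 |J1  (GY GY1: same side as bond 1)
b3 |I1  (J1: bond 0 brought effort, rest push out)

b0 |J1
b1 |J2
b2 |J3
b3 |I1
b4 |J2
b5 |Sf1
b6 |J2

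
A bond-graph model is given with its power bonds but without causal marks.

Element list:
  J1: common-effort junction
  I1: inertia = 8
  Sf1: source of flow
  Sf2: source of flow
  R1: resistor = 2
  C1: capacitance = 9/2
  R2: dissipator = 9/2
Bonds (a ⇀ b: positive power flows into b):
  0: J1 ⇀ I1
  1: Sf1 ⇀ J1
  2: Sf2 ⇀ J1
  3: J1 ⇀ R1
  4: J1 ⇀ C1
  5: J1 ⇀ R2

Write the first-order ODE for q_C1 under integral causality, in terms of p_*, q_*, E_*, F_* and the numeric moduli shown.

dq_C1/dt = F_Sf1 + F_Sf2 - p_I1/8 - 13*q_C1/81

b1 |Sf1  (Sf1 fixes flow; stroke at Sf1)
b2 |Sf2  (source Sf2 imposes f)
b0 |I1  (I1: I, integral causality)
b4 |J1  (C1 integral (e out))
b3 |R1  (common-e at J1 fixed by 4)
b5 |R2  (common-e at J1 fixed by 4)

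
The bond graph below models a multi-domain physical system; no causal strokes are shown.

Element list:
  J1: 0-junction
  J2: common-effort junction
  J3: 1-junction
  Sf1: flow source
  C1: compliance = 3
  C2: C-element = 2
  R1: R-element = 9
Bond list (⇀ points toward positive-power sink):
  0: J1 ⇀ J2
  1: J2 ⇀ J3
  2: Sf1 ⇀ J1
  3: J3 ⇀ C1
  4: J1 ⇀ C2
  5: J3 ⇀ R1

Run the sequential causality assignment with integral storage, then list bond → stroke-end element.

bond 2 |Sf1  (Sf1 fixes flow; stroke at Sf1)
bond 3 |J3  (C1: C, integral causality)
bond 4 |J1  (prefer integral on C2)
bond 0 |J2  (J1 effort already set via bond 4)
bond 1 |J3  (J2 effort already set via bond 0)
bond 5 |R1  (only one flow-in slot at J3)

b0 stroke→J2
b1 stroke→J3
b2 stroke→Sf1
b3 stroke→J3
b4 stroke→J1
b5 stroke→R1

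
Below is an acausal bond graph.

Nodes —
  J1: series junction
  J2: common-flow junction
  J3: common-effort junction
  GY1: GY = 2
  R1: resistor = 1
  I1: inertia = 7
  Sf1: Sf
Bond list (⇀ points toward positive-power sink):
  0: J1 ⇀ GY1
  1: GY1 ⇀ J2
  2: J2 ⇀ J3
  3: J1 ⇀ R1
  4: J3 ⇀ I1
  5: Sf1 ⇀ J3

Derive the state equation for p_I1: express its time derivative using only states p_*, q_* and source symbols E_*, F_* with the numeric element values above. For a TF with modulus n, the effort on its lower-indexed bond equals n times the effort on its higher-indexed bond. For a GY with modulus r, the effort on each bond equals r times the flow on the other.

dp_I1/dt = 4*F_Sf1 - 4*p_I1/7

#5 stroke→Sf1  (Sf1: flow source, stroke at near end)
#4 stroke→I1  (I1 integral (f out))
#2 stroke→J3  (only one effort-in slot at J3)
#1 stroke→J2  (1-jn J2 has f-setter on 2)
#0 stroke→J1  (GY1 both-in/both-out from 1)
#3 stroke→R1  (only one flow-in slot at J1)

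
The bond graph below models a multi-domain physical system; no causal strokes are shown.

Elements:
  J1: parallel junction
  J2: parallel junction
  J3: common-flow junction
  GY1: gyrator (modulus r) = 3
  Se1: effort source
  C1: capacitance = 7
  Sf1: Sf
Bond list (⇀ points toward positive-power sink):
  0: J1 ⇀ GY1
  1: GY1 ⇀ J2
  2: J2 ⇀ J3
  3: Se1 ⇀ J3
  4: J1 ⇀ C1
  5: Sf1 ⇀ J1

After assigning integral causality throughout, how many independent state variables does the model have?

1  (C1 all integral)

β3 stroke at J3  (Se1: effort source, stroke at far end)
β5 stroke at Sf1  (Sf1 fixes flow; stroke at Sf1)
β2 stroke at J2  (J3: last free bond brings flow in)
β1 stroke at GY1  (common-e at J2 fixed by 2)
β0 stroke at GY1  (GY1: gyrator matches bond 1)
β4 stroke at J1  (closing 0-jn rule on J1)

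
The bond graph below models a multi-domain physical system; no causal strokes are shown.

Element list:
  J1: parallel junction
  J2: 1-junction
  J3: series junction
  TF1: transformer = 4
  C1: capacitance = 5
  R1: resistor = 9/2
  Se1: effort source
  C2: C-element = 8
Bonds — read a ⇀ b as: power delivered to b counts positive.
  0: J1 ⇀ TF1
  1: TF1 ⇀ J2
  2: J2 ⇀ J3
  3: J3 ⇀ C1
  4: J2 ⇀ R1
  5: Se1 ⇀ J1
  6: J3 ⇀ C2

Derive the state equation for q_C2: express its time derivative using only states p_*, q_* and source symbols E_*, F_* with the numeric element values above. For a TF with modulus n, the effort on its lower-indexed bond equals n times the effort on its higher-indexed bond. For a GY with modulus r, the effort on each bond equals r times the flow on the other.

b5 |J1  (source Se1 imposes e)
b0 |TF1  (0-jn J1 has e-setter on 5)
b1 |J2  (through TF1, causality passes straight; one stroke at TF1)
b3 |J3  (C1 integral (e out))
b6 |J3  (C2: C, integral causality)
b2 |J2  (only one flow-in slot at J3)
b4 |R1  (J2 needs exactly one f-in)

dq_C2/dt = E_Se1/18 - 2*q_C1/45 - q_C2/36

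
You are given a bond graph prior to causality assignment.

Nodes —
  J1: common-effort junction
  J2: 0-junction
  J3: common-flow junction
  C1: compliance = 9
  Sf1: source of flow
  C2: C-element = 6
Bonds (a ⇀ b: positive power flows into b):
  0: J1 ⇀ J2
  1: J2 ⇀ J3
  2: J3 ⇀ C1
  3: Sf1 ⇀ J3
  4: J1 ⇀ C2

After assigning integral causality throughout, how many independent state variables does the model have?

2  (C1, C2 all integral)

β3 stroke at Sf1  (Sf1 fixes flow; stroke at Sf1)
β1 stroke at J3  (J3 flow already set via bond 3)
β2 stroke at J3  (common-f at J3 fixed by 3)
β0 stroke at J2  (J2: last free bond brings effort in)
β4 stroke at J1  (closing 0-jn rule on J1)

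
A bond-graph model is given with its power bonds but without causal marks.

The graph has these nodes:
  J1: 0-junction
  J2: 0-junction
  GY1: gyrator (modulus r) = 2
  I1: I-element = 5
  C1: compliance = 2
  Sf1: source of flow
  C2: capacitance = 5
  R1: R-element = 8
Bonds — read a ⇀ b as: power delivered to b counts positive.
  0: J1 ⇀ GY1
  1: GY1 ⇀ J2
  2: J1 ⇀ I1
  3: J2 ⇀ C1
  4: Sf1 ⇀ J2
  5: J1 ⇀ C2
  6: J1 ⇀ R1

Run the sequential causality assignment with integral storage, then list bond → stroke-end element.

#0 stroke→GY1
#1 stroke→GY1
#2 stroke→I1
#3 stroke→J2
#4 stroke→Sf1
#5 stroke→J1
#6 stroke→R1

#4 stroke→Sf1  (Sf1 (Sf) sets flow on bond)
#2 stroke→I1  (prefer integral on I1)
#3 stroke→J2  (C1 integral (e out))
#1 stroke→GY1  (J2 effort already set via bond 3)
#0 stroke→GY1  (GY1 both-in/both-out from 1)
#5 stroke→J1  (C2: C, integral causality)
#6 stroke→R1  (common-e at J1 fixed by 5)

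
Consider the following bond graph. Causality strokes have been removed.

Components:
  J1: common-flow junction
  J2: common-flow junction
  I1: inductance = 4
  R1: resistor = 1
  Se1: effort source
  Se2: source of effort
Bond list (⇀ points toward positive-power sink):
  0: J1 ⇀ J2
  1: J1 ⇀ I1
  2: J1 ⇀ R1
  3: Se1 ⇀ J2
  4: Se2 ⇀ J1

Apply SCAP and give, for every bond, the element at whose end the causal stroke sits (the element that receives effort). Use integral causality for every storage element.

b3 stroke at J2  (Se1 fixes effort; stroke away)
b4 stroke at J1  (Se2 (Se) sets effort on bond)
b0 stroke at J1  (J2 needs exactly one f-in)
b1 stroke at I1  (prefer integral on I1)
b2 stroke at J1  (common-f at J1 fixed by 1)

#0 stroke→J1
#1 stroke→I1
#2 stroke→J1
#3 stroke→J2
#4 stroke→J1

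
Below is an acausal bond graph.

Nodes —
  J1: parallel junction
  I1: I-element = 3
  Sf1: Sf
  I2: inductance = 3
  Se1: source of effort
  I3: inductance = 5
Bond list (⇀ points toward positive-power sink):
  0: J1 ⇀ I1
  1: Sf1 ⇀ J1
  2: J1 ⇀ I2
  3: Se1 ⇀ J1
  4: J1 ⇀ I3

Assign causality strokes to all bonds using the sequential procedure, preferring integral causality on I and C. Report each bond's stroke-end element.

b0 |I1
b1 |Sf1
b2 |I2
b3 |J1
b4 |I3

#1 stroke→Sf1  (Sf1: flow source, stroke at near end)
#3 stroke→J1  (Se1 (Se) sets effort on bond)
#0 stroke→I1  (J1: bond 3 brought effort, rest push out)
#2 stroke→I2  (J1: bond 3 brought effort, rest push out)
#4 stroke→I3  (0-jn J1 has e-setter on 3)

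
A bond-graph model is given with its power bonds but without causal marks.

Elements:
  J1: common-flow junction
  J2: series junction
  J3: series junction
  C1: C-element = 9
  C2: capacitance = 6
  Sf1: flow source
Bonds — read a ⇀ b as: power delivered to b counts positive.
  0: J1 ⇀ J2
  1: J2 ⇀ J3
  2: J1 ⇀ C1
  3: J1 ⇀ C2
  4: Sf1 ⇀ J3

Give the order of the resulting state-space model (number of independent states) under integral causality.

2  (C1, C2 all integral)

b4 →Sf1  (Sf1 (Sf) sets flow on bond)
b1 →J3  (common-f at J3 fixed by 4)
b0 →J2  (common-f at J2 fixed by 1)
b2 →J1  (J1: bond 0 brought flow, rest push out)
b3 →J1  (1-jn J1 has f-setter on 0)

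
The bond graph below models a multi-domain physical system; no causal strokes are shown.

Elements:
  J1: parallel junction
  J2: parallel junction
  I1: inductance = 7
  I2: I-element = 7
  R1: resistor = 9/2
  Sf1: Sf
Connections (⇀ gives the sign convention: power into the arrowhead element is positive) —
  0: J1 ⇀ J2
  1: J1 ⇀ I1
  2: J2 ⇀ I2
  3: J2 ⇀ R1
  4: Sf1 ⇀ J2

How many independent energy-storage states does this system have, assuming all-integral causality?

b4 stroke→Sf1  (Sf1 (Sf) sets flow on bond)
b1 stroke→I1  (I1 integral (f out))
b0 stroke→J1  (J1 needs exactly one e-in)
b2 stroke→I2  (I2: I, integral causality)
b3 stroke→J2  (only one effort-in slot at J2)

2  (I1, I2 all integral)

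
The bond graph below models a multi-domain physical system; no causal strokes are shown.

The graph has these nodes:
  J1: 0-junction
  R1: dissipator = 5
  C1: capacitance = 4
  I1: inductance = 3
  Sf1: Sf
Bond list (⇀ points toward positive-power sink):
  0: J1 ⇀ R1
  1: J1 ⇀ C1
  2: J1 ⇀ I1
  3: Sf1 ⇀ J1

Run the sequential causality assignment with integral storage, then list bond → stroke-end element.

#0 →R1
#1 →J1
#2 →I1
#3 →Sf1

#3 stroke→Sf1  (source Sf1 imposes f)
#1 stroke→J1  (C1 outputs effort q/C1)
#0 stroke→R1  (common-e at J1 fixed by 1)
#2 stroke→I1  (common-e at J1 fixed by 1)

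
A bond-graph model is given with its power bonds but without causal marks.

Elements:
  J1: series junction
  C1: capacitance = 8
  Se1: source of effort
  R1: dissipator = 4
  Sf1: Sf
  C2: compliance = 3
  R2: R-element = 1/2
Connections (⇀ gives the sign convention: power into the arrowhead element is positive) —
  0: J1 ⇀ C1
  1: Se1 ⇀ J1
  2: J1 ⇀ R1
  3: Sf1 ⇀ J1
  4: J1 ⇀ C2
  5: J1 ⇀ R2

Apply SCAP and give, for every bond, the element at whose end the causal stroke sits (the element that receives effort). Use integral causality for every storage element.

bond 1 stroke at J1  (source Se1 imposes e)
bond 3 stroke at Sf1  (source Sf1 imposes f)
bond 0 stroke at J1  (J1 flow already set via bond 3)
bond 2 stroke at J1  (J1: bond 3 brought flow, rest push out)
bond 4 stroke at J1  (common-f at J1 fixed by 3)
bond 5 stroke at J1  (J1 flow already set via bond 3)

bond 0 stroke at J1
bond 1 stroke at J1
bond 2 stroke at J1
bond 3 stroke at Sf1
bond 4 stroke at J1
bond 5 stroke at J1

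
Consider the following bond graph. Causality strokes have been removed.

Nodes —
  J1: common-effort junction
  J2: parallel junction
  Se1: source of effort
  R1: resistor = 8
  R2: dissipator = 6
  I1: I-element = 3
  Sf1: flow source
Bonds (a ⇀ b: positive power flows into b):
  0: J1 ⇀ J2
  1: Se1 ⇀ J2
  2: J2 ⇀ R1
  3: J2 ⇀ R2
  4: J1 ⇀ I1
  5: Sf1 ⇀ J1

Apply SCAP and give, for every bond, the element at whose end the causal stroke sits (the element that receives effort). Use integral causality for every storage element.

β0 |J1
β1 |J2
β2 |R1
β3 |R2
β4 |I1
β5 |Sf1

b1 |J2  (Se1 fixes effort; stroke away)
b5 |Sf1  (Sf1 (Sf) sets flow on bond)
b0 |J1  (J2 effort already set via bond 1)
b2 |R1  (0-jn J2 has e-setter on 1)
b3 |R2  (J2 effort already set via bond 1)
b4 |I1  (common-e at J1 fixed by 0)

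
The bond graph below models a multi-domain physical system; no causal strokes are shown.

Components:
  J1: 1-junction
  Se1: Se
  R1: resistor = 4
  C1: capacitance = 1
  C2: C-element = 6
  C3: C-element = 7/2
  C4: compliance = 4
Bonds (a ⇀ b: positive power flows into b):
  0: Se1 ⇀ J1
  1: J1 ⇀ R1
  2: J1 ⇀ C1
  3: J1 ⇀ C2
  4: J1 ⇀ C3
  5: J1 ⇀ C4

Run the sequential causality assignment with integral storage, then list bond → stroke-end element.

bond 0 stroke at J1
bond 1 stroke at R1
bond 2 stroke at J1
bond 3 stroke at J1
bond 4 stroke at J1
bond 5 stroke at J1

b0 stroke at J1  (source Se1 imposes e)
b2 stroke at J1  (C1 outputs effort q/C1)
b3 stroke at J1  (C2 outputs effort q/C2)
b4 stroke at J1  (prefer integral on C3)
b5 stroke at J1  (C4 integral (e out))
b1 stroke at R1  (J1 needs exactly one f-in)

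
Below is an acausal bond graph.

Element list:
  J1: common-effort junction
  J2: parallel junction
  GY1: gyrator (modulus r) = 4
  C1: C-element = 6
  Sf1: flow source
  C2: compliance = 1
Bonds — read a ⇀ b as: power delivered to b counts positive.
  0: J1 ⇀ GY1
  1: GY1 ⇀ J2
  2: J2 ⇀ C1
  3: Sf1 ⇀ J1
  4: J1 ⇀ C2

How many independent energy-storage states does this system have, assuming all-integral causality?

2  (C1, C2 all integral)

β3 →Sf1  (source Sf1 imposes f)
β2 →J2  (C1 outputs effort q/C1)
β1 →GY1  (0-jn J2 has e-setter on 2)
β0 →GY1  (GY GY1: same side as bond 1)
β4 →J1  (closing 0-jn rule on J1)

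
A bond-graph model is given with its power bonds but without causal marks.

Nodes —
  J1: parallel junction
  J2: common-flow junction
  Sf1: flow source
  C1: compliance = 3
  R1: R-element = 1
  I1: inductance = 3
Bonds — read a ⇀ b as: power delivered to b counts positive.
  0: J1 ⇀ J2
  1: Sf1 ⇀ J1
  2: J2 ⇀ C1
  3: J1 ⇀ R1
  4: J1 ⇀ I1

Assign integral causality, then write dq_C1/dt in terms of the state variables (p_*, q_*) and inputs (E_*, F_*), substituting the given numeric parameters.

dq_C1/dt = F_Sf1 - p_I1/3 - q_C1/3

bond 1 →Sf1  (Sf1 (Sf) sets flow on bond)
bond 2 →J2  (C1 integral (e out))
bond 0 →J1  (J2 needs exactly one f-in)
bond 3 →R1  (common-e at J1 fixed by 0)
bond 4 →I1  (J1 effort already set via bond 0)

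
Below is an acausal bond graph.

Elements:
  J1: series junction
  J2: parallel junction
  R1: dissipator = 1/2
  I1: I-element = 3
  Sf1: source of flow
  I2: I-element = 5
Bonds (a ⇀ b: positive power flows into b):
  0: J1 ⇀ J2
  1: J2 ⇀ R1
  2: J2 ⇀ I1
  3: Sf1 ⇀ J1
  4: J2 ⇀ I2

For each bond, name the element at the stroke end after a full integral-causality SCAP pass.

bond 3 |Sf1  (Sf1 fixes flow; stroke at Sf1)
bond 0 |J1  (1-jn J1 has f-setter on 3)
bond 2 |I1  (I1: I, integral causality)
bond 4 |I2  (I2 outputs flow p/I2)
bond 1 |J2  (J2 needs exactly one e-in)

bond 0 stroke at J1
bond 1 stroke at J2
bond 2 stroke at I1
bond 3 stroke at Sf1
bond 4 stroke at I2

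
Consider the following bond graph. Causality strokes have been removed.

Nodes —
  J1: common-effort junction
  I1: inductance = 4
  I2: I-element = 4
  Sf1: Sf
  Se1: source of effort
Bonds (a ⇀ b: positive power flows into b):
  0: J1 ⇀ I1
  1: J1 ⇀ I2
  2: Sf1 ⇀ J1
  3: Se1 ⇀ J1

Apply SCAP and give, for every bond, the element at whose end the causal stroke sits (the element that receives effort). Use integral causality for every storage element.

bond 0 →I1
bond 1 →I2
bond 2 →Sf1
bond 3 →J1

b2 stroke at Sf1  (source Sf1 imposes f)
b3 stroke at J1  (source Se1 imposes e)
b0 stroke at I1  (common-e at J1 fixed by 3)
b1 stroke at I2  (J1: bond 3 brought effort, rest push out)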